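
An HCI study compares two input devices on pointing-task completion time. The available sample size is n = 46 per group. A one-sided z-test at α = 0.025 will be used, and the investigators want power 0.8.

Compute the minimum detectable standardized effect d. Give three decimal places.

Required noncentrality: δ = z_{0.025} + z_{0.20} = 1.960 + 0.842 = 2.802.
δ = d·√(n/2) ⇒ d = δ/√(n/2) = 2.802/√(46/2) = 0.5842.

d ≈ 0.584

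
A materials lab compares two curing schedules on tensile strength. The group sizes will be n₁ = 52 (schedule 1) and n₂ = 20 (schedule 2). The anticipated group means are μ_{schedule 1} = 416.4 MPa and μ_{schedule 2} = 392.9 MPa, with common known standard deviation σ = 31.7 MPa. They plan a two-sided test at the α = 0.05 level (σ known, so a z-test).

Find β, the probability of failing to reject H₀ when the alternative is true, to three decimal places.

β ≈ 0.196

Standardized effect: d = |μ_{schedule 1} − μ_{schedule 2}| / σ = |416.4 − 392.9| / 31.7 = 0.7413
Noncentrality parameter: δ = d / √(1/n₁ + 1/n₂) = 0.7413 / √(1/52 + 1/20) = 2.8175
Two-sided α = 0.05 → critical value z_{0.025} = 1.960.
Power = Φ(δ − 1.960) + Φ(−δ − 1.960) = Φ(0.858) + Φ(-4.777) = 0.8044 + 0.0000 = 0.8044.
Type II error: β = 1 − power = 1 − 0.8044 = 0.1956.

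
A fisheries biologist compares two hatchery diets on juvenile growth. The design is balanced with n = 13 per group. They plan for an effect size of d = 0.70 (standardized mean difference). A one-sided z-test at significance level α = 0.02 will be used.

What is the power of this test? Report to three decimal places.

Power ≈ 0.394

Noncentrality parameter: δ = d·√(n/2) = 0.70 × √(13/2) = 1.7847
Critical value for a one-sided test at α = 0.02: z_α = 2.054.
Power = P(Z > 2.054 − δ) = Φ(-0.269) = 0.3939.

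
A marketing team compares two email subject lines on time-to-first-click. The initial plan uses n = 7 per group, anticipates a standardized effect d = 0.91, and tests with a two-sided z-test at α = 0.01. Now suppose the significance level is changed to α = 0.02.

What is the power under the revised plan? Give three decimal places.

Power ≈ 0.266

δ = d·√(n/2) = 0.91 × √(7/2) = 1.7025 (unchanged). New critical value: z_{0.01} = 2.326.
Revised power = Φ(δ − 2.326) + Φ(−δ − 2.326) = Φ(-0.624) + Φ(-4.029) = 0.2663 + 0.0000 = 0.2664.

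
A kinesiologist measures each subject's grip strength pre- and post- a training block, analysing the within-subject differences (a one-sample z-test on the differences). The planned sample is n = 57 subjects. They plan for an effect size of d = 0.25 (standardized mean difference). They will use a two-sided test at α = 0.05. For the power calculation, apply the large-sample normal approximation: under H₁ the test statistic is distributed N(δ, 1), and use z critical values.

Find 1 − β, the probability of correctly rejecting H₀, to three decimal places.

Power ≈ 0.471

Noncentrality parameter: δ = d·√n = 0.25 × √57 = 1.8875
Two-sided α = 0.05 → critical value z_{0.025} = 1.960.
Power = Φ(δ − 1.960) + Φ(−δ − 1.960) = Φ(-0.073) + Φ(-3.847) = 0.4711 + 0.0001 = 0.4712.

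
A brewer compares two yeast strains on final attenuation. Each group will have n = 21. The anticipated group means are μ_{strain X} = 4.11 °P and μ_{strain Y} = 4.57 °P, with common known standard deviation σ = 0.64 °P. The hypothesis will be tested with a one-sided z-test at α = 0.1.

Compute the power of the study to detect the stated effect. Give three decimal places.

Standardized effect: d = |μ_{strain X} − μ_{strain Y}| / σ = |4.11 − 4.57| / 0.64 = 0.7188
Noncentrality parameter: δ = d·√(n/2) = 0.7188 × √(21/2) = 2.3290
One-sided α = 0.1 → critical value z_{0.1} = 1.282.
Power = P(Z > 1.282 − δ) = Φ(1.047) = 0.8526.

Power ≈ 0.853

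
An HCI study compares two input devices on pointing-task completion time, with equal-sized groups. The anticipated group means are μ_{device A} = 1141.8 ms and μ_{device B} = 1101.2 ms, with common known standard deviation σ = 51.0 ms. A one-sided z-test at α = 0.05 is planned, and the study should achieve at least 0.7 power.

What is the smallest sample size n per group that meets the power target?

n = 15 per group

Standardized effect: d = |μ_{device A} − μ_{device B}| / σ = |1141.8 − 1101.2| / 51.0 = 0.7961
For power 0.7 need Φ(δ − z_{0.05}) = 0.7, so δ = z_{0.05} + z_{0.30} = 1.645 + 0.524 = 2.169.
δ = d·√(n/2) ⇒ n = 2(δ/d)² = 2 × (2.169 / 0.7961)² = 14.85.
Rounding up, n = 15 per group.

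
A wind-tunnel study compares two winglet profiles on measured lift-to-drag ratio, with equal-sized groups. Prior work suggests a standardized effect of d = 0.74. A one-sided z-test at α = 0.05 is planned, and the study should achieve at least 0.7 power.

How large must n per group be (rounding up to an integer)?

For power 0.7 need Φ(δ − z_{0.05}) = 0.7, so δ = z_{0.05} + z_{0.30} = 1.645 + 0.524 = 2.169.
δ = d·√(n/2) ⇒ n = 2(δ/d)² = 2 × (2.169 / 0.74)² = 17.19.
Round up to the next whole unit.

n = 18 per group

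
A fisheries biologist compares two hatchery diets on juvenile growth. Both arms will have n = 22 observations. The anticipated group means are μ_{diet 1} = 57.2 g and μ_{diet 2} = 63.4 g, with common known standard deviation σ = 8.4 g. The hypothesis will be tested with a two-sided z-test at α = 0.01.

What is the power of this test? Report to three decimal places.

Standardized effect: d = |μ_{diet 1} − μ_{diet 2}| / σ = |57.2 − 63.4| / 8.4 = 0.7381
Noncentrality parameter: δ = d·√(n/2) = 0.7381 × √(22/2) = 2.4480
Critical value for a two-sided test at α = 0.01: z_{α/2} = 2.576.
Power = Φ(δ − 2.576) + Φ(−δ − 2.576) = Φ(-0.128) + Φ(-5.024) = 0.4491 + 0.0000 = 0.4491.

Power ≈ 0.449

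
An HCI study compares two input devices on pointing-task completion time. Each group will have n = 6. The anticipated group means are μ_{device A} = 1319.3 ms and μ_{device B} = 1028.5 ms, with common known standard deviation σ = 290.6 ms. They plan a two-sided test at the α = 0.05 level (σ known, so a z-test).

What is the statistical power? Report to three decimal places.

Power ≈ 0.410

Standardized effect: d = |μ_{device A} − μ_{device B}| / σ = |1319.3 − 1028.5| / 290.6 = 1.0007
Noncentrality parameter: δ = d·√(n/2) = 1.0007 × √(6/2) = 1.7332
Two-sided α = 0.05 → critical value z_{0.025} = 1.960.
Power = Φ(δ − 1.960) + Φ(−δ − 1.960) = Φ(-0.227) + Φ(-3.693) = 0.4103 + 0.0001 = 0.4104.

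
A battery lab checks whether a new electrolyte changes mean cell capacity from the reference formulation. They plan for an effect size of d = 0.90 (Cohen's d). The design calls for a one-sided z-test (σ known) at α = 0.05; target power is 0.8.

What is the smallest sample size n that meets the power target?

For power 0.8 need Φ(δ − z_{0.05}) = 0.8, so δ = z_{0.05} + z_{0.20} = 1.645 + 0.842 = 2.486.
δ = d·√n ⇒ n = (δ/d)² = (2.486 / 0.90)² = 7.63.
Rounding up, n = 8.

n = 8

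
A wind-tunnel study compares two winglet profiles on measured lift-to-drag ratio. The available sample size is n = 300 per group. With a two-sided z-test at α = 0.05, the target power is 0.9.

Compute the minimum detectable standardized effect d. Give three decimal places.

Required noncentrality: δ = z_{0.025} + z_{0.10} = 1.960 + 1.282 = 3.242.
(The second rejection-region term Φ(−δ − z_{α/2}) is negligible and dropped.)
δ = d·√(n/2) ⇒ d = δ/√(n/2) = 3.242/√(300/2) = 0.2647.

d ≈ 0.265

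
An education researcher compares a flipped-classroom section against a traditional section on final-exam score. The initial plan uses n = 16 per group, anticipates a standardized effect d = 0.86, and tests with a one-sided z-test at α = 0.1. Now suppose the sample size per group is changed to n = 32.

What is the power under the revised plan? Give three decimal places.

Power ≈ 0.985

With n = 32 per group: δ = d·√(n/2) = 0.86 × √(32/2) = 3.4400. Critical value z_{0.1} = 1.282.
Revised power = Φ(δ − 1.282) = Φ(2.158) = 0.9846.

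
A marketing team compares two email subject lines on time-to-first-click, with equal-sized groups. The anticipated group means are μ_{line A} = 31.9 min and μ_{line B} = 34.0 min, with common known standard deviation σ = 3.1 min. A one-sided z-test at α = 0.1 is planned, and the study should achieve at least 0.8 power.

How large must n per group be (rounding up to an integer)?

Standardized effect: d = |μ_{line A} − μ_{line B}| / σ = |31.9 − 34.0| / 3.1 = 0.6774
For power 0.8 need Φ(δ − z_{0.1}) = 0.8, so δ = z_{0.1} + z_{0.20} = 1.282 + 0.842 = 2.123.
δ = d·√(n/2) ⇒ n = 2(δ/d)² = 2 × (2.123 / 0.6774)² = 19.65.
Round up to the next whole unit.

n = 20 per group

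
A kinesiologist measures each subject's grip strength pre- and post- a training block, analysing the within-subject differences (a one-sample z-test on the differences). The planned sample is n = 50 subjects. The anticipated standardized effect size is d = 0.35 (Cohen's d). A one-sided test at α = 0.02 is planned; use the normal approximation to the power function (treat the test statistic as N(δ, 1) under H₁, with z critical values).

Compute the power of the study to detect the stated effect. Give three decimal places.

Noncentrality parameter: δ = d·√n = 0.35 × √50 = 2.4749
Critical value for a one-sided test at α = 0.02: z_α = 2.054.
Power = P(Z > 2.054 − δ) = Φ(0.421) = 0.6632.

Power ≈ 0.663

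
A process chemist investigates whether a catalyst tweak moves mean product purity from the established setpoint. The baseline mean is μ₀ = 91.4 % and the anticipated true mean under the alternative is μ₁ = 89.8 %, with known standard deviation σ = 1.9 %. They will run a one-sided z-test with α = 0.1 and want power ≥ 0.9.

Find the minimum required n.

Standardized effect: d = |μ₁ − μ₀| / σ = |89.8 − 91.4| / 1.9 = 0.8421
For power 0.9 need Φ(δ − z_{0.1}) = 0.9, so δ = z_{0.1} + z_{0.10} = 1.282 + 1.282 = 2.563.
δ = d·√n ⇒ n = (δ/d)² = (2.563 / 0.8421)² = 9.26.
Rounding up, n = 10.

n = 10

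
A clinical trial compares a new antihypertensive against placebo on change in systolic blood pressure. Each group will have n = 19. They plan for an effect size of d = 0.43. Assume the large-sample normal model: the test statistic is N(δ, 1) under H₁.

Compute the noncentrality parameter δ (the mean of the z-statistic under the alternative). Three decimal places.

δ ≈ 1.325

The noncentrality parameter scales effect size by the design's sample-size factor: δ = d·√(n/2) = 0.43 × √(19/2) = 1.3253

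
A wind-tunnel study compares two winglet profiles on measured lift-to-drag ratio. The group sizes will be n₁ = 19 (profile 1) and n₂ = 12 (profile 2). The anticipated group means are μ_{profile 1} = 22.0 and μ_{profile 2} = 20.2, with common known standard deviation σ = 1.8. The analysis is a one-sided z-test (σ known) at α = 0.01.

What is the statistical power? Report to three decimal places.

Standardized effect: d = |μ_{profile 1} − μ_{profile 2}| / σ = |22.0 − 20.2| / 1.8 = 1.0000
Noncentrality parameter: δ = d / √(1/n₁ + 1/n₂) = 1.0000 / √(1/19 + 1/12) = 2.7120
One-sided α = 0.01 → critical value z_{0.01} = 2.326.
Power = Φ(δ − 2.326) = Φ(0.386) = 0.6501.

Power ≈ 0.650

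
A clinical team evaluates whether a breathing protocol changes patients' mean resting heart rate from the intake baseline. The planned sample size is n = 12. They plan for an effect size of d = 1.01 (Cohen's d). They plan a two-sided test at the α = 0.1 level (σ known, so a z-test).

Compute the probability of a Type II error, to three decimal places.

β ≈ 0.032

Noncentrality parameter: λ = d·√n = 1.01 × √12 = 3.4987
Two-sided α = 0.1 → critical value z_{0.05} = 1.645.
Power = Φ(λ − 1.645) + Φ(−λ − 1.645) = Φ(1.854) + Φ(-5.144) = 0.9681 + 0.0000 = 0.9681.
Type II error: β = 1 − power = 1 − 0.9681 = 0.0319.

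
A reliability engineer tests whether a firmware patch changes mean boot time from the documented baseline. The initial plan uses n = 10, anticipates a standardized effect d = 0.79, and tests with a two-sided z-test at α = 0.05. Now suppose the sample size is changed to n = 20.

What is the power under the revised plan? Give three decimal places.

Power ≈ 0.942

With n = 20: δ = d·√n = 0.79 × √20 = 3.5330. Critical value z_{0.025} = 1.960.
Revised power = Φ(δ − 1.960) + Φ(−δ − 1.960) = Φ(1.573) + Φ(-5.493) = 0.9421 + 0.0000 = 0.9421.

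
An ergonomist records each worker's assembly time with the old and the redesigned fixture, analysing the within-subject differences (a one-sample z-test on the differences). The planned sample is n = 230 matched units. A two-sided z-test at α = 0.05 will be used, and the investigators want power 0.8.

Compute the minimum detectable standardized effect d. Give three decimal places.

d ≈ 0.185

Required noncentrality: δ = z_{0.025} + z_{0.20} = 1.960 + 0.842 = 2.802.
(Lower-tail contribution to power is negligible for δ > 0.)
δ = d·√n ⇒ d = δ/√n = 2.802/√230 = 0.1847.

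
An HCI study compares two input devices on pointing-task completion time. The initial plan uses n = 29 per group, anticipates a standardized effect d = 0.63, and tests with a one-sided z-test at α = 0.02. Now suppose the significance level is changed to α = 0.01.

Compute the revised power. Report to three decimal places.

Power ≈ 0.529

δ = d·√(n/2) = 0.63 × √(29/2) = 2.3990 (unchanged). New critical value: z_{0.01} = 2.326.
Revised power = P(Z > 2.326 − δ) = Φ(0.073) = 0.5289.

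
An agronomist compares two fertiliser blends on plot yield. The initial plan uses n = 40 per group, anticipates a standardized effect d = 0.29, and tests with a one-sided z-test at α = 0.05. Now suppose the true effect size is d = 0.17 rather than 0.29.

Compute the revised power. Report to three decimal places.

With d = 0.17: δ = d·√(n/2) = 0.17 × √(40/2) = 0.7603. Critical value z_{0.05} = 1.645.
Revised power = P(Z > 1.645 − δ) = Φ(-0.885) = 0.1882.

Power ≈ 0.188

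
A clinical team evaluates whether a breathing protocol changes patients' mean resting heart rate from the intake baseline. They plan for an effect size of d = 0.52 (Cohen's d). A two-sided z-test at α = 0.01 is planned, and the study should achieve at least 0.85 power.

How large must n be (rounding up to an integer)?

Set Φ(δ − 2.576) = 0.85; then δ − 2.576 = Φ⁻¹(0.85) = 1.036, giving δ = 3.612.
(The Φ(−δ − z_{α/2}) term is vanishingly small for δ > 0 and is dropped in the standard sample-size formula.)
δ = d·√n ⇒ n = (δ/d)² = (3.612 / 0.52)² = 48.26.
Rounding up, n = 49.

n = 49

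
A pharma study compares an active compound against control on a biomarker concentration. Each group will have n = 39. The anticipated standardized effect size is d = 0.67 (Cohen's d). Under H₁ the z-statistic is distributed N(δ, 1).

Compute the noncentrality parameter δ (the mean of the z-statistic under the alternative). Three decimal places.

The noncentrality parameter scales effect size by the design's sample-size factor: δ = d·√(n/2) = 0.67 × √(39/2) = 2.9586

δ ≈ 2.959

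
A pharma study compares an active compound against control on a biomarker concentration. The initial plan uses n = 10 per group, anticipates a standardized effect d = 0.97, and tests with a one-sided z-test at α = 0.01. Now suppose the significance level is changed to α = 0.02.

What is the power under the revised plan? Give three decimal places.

δ = d·√(n/2) = 0.97 × √(10/2) = 2.1690 (unchanged). New critical value: z_{0.02} = 2.054.
Revised power = Φ(δ − 2.054) = Φ(0.115) = 0.5459.

Power ≈ 0.546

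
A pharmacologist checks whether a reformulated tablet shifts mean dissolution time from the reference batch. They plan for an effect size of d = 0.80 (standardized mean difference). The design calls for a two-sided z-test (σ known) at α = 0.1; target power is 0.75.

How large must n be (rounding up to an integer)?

n = 9

For power 0.75 need Φ(δ − z_{0.05}) = 0.75, so δ = z_{0.05} + z_{0.25} = 1.645 + 0.674 = 2.319.
(For δ > 0 the lower-tail rejection region contributes negligibly to power, so the one-term inversion is standard.)
δ = d·√n ⇒ n = (δ/d)² = (2.319 / 0.80)² = 8.41.
Rounding up, n = 9.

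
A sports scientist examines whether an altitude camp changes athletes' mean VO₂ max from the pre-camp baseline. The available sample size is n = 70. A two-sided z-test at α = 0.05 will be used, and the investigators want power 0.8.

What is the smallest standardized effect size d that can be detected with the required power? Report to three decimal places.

Required noncentrality: δ = z_{0.025} + z_{0.20} = 1.960 + 0.842 = 2.802.
(The second rejection-region term Φ(−δ − z_{α/2}) is negligible and dropped.)
δ = d·√n ⇒ d = δ/√n = 2.802/√70 = 0.3349.

d ≈ 0.335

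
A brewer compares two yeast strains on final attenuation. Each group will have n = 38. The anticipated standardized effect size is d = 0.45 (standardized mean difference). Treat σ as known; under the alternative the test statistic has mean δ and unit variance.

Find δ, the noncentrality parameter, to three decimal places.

The noncentrality parameter scales effect size by the design's sample-size factor: δ = d·√(n/2) = 0.45 × √(38/2) = 1.9615

δ ≈ 1.962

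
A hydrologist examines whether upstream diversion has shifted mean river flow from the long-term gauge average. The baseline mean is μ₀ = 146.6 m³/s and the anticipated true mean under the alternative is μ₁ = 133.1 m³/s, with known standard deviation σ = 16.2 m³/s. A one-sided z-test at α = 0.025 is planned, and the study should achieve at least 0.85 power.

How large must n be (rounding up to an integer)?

Standardized effect: d = |μ₁ − μ₀| / σ = |133.1 − 146.6| / 16.2 = 0.8333
Set Φ(δ − 1.960) = 0.85; then δ − 1.960 = Φ⁻¹(0.85) = 1.036, giving δ = 2.996.
δ = d·√n ⇒ n = (δ/d)² = (2.996 / 0.8333)² = 12.93.
Rounding up, n = 13.

n = 13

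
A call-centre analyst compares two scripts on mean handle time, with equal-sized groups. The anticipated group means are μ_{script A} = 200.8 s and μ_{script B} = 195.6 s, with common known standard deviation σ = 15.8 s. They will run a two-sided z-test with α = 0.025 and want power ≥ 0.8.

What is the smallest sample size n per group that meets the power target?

Standardized effect: d = |μ_{script A} − μ_{script B}| / σ = |200.8 − 195.6| / 15.8 = 0.3291
Set Φ(δ − 2.241) = 0.8; then δ − 2.241 = Φ⁻¹(0.8) = 0.842, giving δ = 3.083.
(Ignoring the negligible lower-tail rejection probability gives the usual closed-form inversion.)
δ = d·√(n/2) ⇒ n = 2(δ/d)² = 2 × (3.083 / 0.3291)² = 175.51.
Rounding up, n = 176 per group.

n = 176 per group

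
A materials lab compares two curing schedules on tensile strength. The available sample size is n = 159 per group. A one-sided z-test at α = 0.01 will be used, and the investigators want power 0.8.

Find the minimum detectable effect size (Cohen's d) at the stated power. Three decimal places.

Need Φ(δ − 2.326) = 0.8, so δ = 2.326 + 0.842 = 3.168.
δ = d·√(n/2) ⇒ d = δ/√(n/2) = 3.168/√(159/2) = 0.3553.

d ≈ 0.355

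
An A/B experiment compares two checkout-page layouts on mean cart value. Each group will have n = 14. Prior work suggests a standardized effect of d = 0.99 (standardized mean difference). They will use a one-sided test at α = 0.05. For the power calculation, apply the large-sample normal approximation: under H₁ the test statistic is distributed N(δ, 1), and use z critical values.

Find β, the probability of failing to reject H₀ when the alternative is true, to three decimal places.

β ≈ 0.165

Noncentrality parameter: λ = d·√(n/2) = 0.99 × √(14/2) = 2.6193
Critical value for a one-sided test at α = 0.05: z_α = 1.645.
Power = Φ(λ − 1.645) = Φ(0.974) = 0.8351.
Type II error: β = 1 − power = 1 − 0.8351 = 0.1649.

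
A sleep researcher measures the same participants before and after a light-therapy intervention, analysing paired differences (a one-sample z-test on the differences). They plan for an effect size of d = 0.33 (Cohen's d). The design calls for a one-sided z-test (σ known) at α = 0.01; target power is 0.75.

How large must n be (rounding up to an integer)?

For power 0.75 need Φ(δ − z_{0.01}) = 0.75, so δ = z_{0.01} + z_{0.25} = 2.326 + 0.674 = 3.001.
δ = d·√n ⇒ n = (δ/d)² = (3.001 / 0.33)² = 82.69.
Rounding up, n = 83.

n = 83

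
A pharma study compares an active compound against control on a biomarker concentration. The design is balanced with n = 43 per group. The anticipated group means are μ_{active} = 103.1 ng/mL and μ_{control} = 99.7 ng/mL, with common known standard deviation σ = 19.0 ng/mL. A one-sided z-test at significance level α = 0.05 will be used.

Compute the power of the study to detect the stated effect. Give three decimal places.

Standardized effect: d = |μ_{active} − μ_{control}| / σ = |103.1 − 99.7| / 19.0 = 0.1789
Noncentrality parameter: δ = d·√(n/2) = 0.1789 × √(43/2) = 0.8297
One-sided α = 0.05 → critical value z_{0.05} = 1.645.
Power = P(Z > 1.645 − δ) = Φ(-0.815) = 0.2075.

Power ≈ 0.208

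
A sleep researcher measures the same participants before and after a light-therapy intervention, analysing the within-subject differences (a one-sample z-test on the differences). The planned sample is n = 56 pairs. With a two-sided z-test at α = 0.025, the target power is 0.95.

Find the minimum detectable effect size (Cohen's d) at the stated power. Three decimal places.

Required noncentrality: δ = z_{0.0125} + z_{0.05} = 2.241 + 1.645 = 3.886.
(Lower-tail contribution to power is negligible for δ > 0.)
δ = d·√n ⇒ d = δ/√n = 3.886/√56 = 0.5193.

d ≈ 0.519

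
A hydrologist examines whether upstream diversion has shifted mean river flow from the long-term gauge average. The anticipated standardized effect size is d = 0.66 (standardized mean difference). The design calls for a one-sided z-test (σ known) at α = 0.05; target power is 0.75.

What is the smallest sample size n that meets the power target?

n = 13

Set Φ(δ − 1.645) = 0.75; then δ − 1.645 = Φ⁻¹(0.75) = 0.674, giving δ = 2.319.
δ = d·√n ⇒ n = (δ/d)² = (2.319 / 0.66)² = 12.35.
Rounding up, n = 13.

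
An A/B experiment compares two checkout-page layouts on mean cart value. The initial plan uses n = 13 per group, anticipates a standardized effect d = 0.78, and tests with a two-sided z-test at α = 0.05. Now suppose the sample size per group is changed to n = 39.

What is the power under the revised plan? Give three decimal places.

With n = 39 per group: δ = d·√(n/2) = 0.78 × √(39/2) = 3.4444. Critical value z_{0.025} = 1.960.
Revised power = Φ(δ − 1.960) + Φ(−δ − 1.960) = Φ(1.484) + Φ(-5.404) = 0.9312 + 0.0000 = 0.9312.

Power ≈ 0.931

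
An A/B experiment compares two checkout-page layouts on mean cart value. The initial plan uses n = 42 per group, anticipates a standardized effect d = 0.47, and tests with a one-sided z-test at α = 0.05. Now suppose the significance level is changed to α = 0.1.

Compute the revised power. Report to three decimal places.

δ = d·√(n/2) = 0.47 × √(42/2) = 2.1538 (unchanged). New critical value: z_{0.1} = 1.282.
Revised power = P(Z > 1.282 − δ) = Φ(0.872) = 0.8085.

Power ≈ 0.808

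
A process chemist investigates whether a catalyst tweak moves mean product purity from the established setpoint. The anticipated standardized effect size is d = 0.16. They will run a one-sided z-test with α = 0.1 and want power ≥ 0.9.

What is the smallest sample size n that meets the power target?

Set Φ(δ − 1.282) = 0.9; then δ − 1.282 = Φ⁻¹(0.9) = 1.282, giving δ = 2.563.
δ = d·√n ⇒ n = (δ/d)² = (2.563 / 0.16)² = 256.62.
Rounding up, n = 257.

n = 257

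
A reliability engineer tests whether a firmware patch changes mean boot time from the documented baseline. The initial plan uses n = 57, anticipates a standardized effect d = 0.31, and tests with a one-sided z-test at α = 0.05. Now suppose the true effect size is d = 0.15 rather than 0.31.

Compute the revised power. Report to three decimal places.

With d = 0.15: δ = d·√n = 0.15 × √57 = 1.1325. Critical value z_{0.05} = 1.645.
Revised power = P(Z > 1.645 − δ) = Φ(-0.512) = 0.3042.

Power ≈ 0.304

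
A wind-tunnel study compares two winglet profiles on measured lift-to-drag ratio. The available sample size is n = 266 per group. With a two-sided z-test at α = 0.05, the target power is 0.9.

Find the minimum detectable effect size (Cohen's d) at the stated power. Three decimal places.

Required noncentrality: δ = z_{0.025} + z_{0.10} = 1.960 + 1.282 = 3.242.
(Lower-tail contribution to power is negligible for δ > 0.)
δ = d·√(n/2) ⇒ d = δ/√(n/2) = 3.242/√(266/2) = 0.2811.

d ≈ 0.281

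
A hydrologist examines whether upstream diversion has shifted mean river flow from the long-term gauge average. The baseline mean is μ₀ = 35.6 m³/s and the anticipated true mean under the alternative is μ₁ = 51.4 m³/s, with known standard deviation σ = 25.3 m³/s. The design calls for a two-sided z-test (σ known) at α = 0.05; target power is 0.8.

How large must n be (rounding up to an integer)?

Standardized effect: d = |μ₁ − μ₀| / σ = |51.4 − 35.6| / 25.3 = 0.6245
For power 0.8 need Φ(δ − z_{0.025}) = 0.8, so δ = z_{0.025} + z_{0.20} = 1.960 + 0.842 = 2.802.
(Ignoring the negligible lower-tail rejection probability gives the usual closed-form inversion.)
δ = d·√n ⇒ n = (δ/d)² = (2.802 / 0.6245)² = 20.12.
Round up to the next whole unit.

n = 21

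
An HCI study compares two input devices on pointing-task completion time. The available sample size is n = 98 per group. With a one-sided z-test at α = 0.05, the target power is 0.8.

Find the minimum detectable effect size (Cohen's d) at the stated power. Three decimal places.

d ≈ 0.355

Need Φ(δ − 1.645) = 0.8, so δ = 1.645 + 0.842 = 2.486.
δ = d·√(n/2) ⇒ d = δ/√(n/2) = 2.486/√(98/2) = 0.3552.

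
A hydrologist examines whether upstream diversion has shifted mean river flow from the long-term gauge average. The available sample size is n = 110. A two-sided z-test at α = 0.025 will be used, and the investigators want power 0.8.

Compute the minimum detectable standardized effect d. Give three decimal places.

d ≈ 0.294

Need Φ(δ − 2.241) = 0.8, so δ = 2.241 + 0.842 = 3.083.
(Lower-tail contribution to power is negligible for δ > 0.)
δ = d·√n ⇒ d = δ/√n = 3.083/√110 = 0.2940.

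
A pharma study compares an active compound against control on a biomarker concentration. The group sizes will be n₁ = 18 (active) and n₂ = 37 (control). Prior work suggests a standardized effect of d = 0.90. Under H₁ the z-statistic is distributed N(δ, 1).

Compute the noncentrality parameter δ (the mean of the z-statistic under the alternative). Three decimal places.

δ ≈ 3.132

The noncentrality parameter scales effect size by the design's sample-size factor: δ = d / √(1/n₁ + 1/n₂) = 0.90 / √(1/18 + 1/37) = 3.1318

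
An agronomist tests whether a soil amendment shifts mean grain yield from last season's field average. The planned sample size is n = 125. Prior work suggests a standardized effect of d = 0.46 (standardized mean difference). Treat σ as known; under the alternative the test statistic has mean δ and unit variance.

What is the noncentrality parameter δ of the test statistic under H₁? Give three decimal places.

δ = d·√n = 0.46 × √125 = 5.1430

δ ≈ 5.143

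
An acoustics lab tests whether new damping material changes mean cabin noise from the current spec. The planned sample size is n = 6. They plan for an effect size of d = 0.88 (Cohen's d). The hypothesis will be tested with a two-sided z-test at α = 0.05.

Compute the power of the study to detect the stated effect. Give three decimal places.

Power ≈ 0.578

Noncentrality parameter: λ = d·√n = 0.88 × √6 = 2.1556
Critical value for a two-sided test at α = 0.05: z_{α/2} = 1.960.
Power = Φ(λ − 1.960) + Φ(−λ − 1.960) = Φ(0.196) + Φ(-4.116) = 0.5775 + 0.0000 = 0.5776.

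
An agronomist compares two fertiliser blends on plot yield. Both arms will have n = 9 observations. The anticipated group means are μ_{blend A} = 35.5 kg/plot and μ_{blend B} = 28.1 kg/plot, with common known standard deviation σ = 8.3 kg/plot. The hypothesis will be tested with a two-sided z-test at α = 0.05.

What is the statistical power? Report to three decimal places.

Power ≈ 0.473

Standardized effect: d = |μ_{blend A} − μ_{blend B}| / σ = |35.5 − 28.1| / 8.3 = 0.8916
Noncentrality parameter: δ = d·√(n/2) = 0.8916 × √(9/2) = 1.8913
Two-sided α = 0.05 → critical value z_{0.025} = 1.960.
Power = Φ(δ − 1.960) + Φ(−δ − 1.960) = Φ(-0.069) + Φ(-3.851) = 0.4726 + 0.0001 = 0.4727.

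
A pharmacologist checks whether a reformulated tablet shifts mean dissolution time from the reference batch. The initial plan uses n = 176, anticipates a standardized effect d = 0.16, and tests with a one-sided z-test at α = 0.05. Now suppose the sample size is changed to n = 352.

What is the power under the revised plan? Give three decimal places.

With n = 352: δ = d·√n = 0.16 × √352 = 3.0019. Critical value z_{0.05} = 1.645.
Revised power = Φ(δ − 1.645) = Φ(1.357) = 0.9126.

Power ≈ 0.913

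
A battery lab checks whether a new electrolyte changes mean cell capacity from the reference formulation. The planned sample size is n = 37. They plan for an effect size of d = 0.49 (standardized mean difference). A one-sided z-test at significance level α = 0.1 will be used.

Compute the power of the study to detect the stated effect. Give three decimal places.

Power ≈ 0.955

Noncentrality parameter: δ = d·√n = 0.49 × √37 = 2.9806
Critical value for a one-sided test at α = 0.1: z_α = 1.282.
Power = P(Z > 1.282 − δ) = Φ(1.699) = 0.9553.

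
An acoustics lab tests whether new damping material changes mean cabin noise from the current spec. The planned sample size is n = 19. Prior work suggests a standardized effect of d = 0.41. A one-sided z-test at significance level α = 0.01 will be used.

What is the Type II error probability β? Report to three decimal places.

β ≈ 0.705

Noncentrality parameter: δ = d·√n = 0.41 × √19 = 1.7871
Critical value for a one-sided test at α = 0.01: z_α = 2.326.
Power = Φ(δ − 2.326) = Φ(-0.539) = 0.2949.
Type II error: β = 1 − power = 1 − 0.2949 = 0.7051.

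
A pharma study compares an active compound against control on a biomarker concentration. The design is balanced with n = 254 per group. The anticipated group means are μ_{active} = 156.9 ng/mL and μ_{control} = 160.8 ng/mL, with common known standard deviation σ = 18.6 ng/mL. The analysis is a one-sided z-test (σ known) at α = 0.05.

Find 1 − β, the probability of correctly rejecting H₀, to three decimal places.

Standardized effect: d = |μ_{active} − μ_{control}| / σ = |156.9 − 160.8| / 18.6 = 0.2097
Noncentrality parameter: δ = d·√(n/2) = 0.2097 × √(254/2) = 2.3629
One-sided α = 0.05 → critical value z_{0.05} = 1.645.
Power = Φ(δ − 1.645) = Φ(0.718) = 0.7636.

Power ≈ 0.764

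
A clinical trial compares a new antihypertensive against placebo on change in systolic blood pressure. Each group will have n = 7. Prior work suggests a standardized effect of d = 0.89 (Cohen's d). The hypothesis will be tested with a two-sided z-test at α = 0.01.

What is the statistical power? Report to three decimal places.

Power ≈ 0.181

Noncentrality parameter: δ = d·√(n/2) = 0.89 × √(7/2) = 1.6650
Critical value for a two-sided test at α = 0.01: z_{α/2} = 2.576.
Power = Φ(δ − 2.576) + Φ(−δ − 2.576) = Φ(-0.911) + Φ(-4.241) = 0.1812 + 0.0000 = 0.1812.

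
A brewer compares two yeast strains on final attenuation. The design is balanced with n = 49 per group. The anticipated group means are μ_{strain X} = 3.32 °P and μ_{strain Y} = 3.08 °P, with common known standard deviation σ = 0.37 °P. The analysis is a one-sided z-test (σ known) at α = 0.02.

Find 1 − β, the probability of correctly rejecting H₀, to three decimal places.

Power ≈ 0.876

Standardized effect: d = |μ_{strain X} − μ_{strain Y}| / σ = |3.32 − 3.08| / 0.37 = 0.6486
Noncentrality parameter: δ = d·√(n/2) = 0.6486 × √(49/2) = 3.2106
Critical value for a one-sided test at α = 0.02: z_α = 2.054.
Power = P(Z > 2.054 − δ) = Φ(1.157) = 0.8763.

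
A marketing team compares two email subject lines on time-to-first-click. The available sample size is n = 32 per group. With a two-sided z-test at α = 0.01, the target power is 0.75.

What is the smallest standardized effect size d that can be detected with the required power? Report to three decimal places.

Required noncentrality: δ = z_{0.005} + z_{0.25} = 2.576 + 0.674 = 3.250.
(Lower-tail contribution to power is negligible for δ > 0.)
δ = d·√(n/2) ⇒ d = δ/√(n/2) = 3.250/√(32/2) = 0.8126.

d ≈ 0.813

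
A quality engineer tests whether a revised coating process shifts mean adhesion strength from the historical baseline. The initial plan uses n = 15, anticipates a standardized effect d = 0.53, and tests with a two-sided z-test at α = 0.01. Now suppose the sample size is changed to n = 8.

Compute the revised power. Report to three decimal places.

With n = 8: δ = d·√n = 0.53 × √8 = 1.4991. Critical value z_{0.005} = 2.576.
Revised power = Φ(δ − 2.576) + Φ(−δ − 2.576) = Φ(-1.077) + Φ(-4.075) = 0.1408 + 0.0000 = 0.1408.

Power ≈ 0.141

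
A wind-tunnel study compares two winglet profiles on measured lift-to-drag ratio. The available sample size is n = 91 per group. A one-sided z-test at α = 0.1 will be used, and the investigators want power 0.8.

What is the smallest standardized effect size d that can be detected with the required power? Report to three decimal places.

Required noncentrality: δ = z_{0.1} + z_{0.20} = 1.282 + 0.842 = 2.123.
δ = d·√(n/2) ⇒ d = δ/√(n/2) = 2.123/√(91/2) = 0.3148.

d ≈ 0.315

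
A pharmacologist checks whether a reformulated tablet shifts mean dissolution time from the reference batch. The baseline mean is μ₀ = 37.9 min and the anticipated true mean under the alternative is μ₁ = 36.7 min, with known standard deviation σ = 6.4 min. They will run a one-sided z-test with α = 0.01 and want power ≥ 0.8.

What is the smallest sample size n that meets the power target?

n = 286

Standardized effect: d = |μ₁ − μ₀| / σ = |36.7 − 37.9| / 6.4 = 0.1875
For power 0.8 need Φ(δ − z_{0.01}) = 0.8, so δ = z_{0.01} + z_{0.20} = 2.326 + 0.842 = 3.168.
δ = d·√n ⇒ n = (δ/d)² = (3.168 / 0.1875)² = 285.47.
Rounding up, n = 286.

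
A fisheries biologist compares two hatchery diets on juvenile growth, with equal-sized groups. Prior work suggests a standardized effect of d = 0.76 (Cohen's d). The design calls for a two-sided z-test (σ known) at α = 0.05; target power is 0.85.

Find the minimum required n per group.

n = 32 per group

Set Φ(δ − 1.960) = 0.85; then δ − 1.960 = Φ⁻¹(0.85) = 1.036, giving δ = 2.996.
(Ignoring the negligible lower-tail rejection probability gives the usual closed-form inversion.)
δ = d·√(n/2) ⇒ n = 2(δ/d)² = 2 × (2.996 / 0.76)² = 31.09.
Round up to the next whole unit.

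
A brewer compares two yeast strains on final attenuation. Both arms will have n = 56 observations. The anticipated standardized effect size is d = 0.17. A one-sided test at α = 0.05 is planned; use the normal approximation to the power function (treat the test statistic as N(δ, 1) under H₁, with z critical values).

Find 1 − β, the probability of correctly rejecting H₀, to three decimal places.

Noncentrality parameter: δ = d·√(n/2) = 0.17 × √(56/2) = 0.8996
Critical value for a one-sided test at α = 0.05: z_α = 1.645.
Power = Φ(δ − 1.645) = Φ(-0.745) = 0.2280.

Power ≈ 0.228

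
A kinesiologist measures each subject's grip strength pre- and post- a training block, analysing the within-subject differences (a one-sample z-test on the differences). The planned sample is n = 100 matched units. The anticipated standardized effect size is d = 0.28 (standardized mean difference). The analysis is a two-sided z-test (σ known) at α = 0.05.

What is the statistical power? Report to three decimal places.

Noncentrality parameter: δ = d·√n = 0.28 × √100 = 2.8000
Critical value for a two-sided test at α = 0.05: z_{α/2} = 1.960.
Power = Φ(δ − 1.960) + Φ(−δ − 1.960) = Φ(0.840) + Φ(-4.760) = 0.7996 + 0.0000 = 0.7996.

Power ≈ 0.800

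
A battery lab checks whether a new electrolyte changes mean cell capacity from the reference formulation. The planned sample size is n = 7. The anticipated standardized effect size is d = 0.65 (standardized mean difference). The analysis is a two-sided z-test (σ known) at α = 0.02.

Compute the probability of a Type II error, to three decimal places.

β ≈ 0.728

Noncentrality parameter: δ = d·√n = 0.65 × √7 = 1.7197
Two-sided α = 0.02 → critical value z_{0.01} = 2.326.
Power = Φ(δ − 2.326) + Φ(−δ − 2.326) = Φ(-0.607) + Φ(-4.046) = 0.2721 + 0.0000 = 0.2721.
Type II error: β = 1 − power = 1 − 0.2721 = 0.7279.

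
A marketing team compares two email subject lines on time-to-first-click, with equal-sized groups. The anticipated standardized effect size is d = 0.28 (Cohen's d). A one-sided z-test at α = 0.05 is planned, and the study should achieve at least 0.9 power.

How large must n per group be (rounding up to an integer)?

Set Φ(δ − 1.645) = 0.9; then δ − 1.645 = Φ⁻¹(0.9) = 1.282, giving δ = 2.926.
δ = d·√(n/2) ⇒ n = 2(δ/d)² = 2 × (2.926 / 0.28)² = 218.47.
Round up to the next whole unit.

n = 219 per group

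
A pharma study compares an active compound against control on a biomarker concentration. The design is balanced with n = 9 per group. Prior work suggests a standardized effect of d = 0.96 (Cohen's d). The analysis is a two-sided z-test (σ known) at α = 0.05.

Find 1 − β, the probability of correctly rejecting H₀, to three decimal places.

Noncentrality parameter: δ = d·√(n/2) = 0.96 × √(9/2) = 2.0365
Two-sided α = 0.05 → critical value z_{0.025} = 1.960.
Power = Φ(δ − 1.960) + Φ(−δ − 1.960) = Φ(0.077) + Φ(-3.996) = 0.5305 + 0.0000 = 0.5305.

Power ≈ 0.531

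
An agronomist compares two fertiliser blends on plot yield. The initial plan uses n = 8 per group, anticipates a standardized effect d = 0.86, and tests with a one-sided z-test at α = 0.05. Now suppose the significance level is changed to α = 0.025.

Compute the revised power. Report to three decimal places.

δ = d·√(n/2) = 0.86 × √(8/2) = 1.7200 (unchanged). New critical value: z_{0.025} = 1.960.
Revised power = Φ(δ − 1.960) = Φ(-0.240) = 0.4052.

Power ≈ 0.405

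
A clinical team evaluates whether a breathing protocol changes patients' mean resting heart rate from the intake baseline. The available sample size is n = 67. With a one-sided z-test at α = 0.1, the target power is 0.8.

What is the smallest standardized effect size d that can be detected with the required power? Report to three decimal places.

d ≈ 0.259

Need Φ(δ − 1.282) = 0.8, so δ = 1.282 + 0.842 = 2.123.
δ = d·√n ⇒ d = δ/√n = 2.123/√67 = 0.2594.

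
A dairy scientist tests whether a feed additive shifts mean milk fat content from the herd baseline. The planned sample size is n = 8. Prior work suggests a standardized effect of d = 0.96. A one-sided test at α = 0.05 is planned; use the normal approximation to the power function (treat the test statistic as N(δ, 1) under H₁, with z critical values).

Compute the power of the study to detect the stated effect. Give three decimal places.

Power ≈ 0.858

Noncentrality parameter: δ = d·√n = 0.96 × √8 = 2.7153
One-sided α = 0.05 → critical value z_{0.05} = 1.645.
Power = P(Z > 1.645 − δ) = Φ(1.070) = 0.8578.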